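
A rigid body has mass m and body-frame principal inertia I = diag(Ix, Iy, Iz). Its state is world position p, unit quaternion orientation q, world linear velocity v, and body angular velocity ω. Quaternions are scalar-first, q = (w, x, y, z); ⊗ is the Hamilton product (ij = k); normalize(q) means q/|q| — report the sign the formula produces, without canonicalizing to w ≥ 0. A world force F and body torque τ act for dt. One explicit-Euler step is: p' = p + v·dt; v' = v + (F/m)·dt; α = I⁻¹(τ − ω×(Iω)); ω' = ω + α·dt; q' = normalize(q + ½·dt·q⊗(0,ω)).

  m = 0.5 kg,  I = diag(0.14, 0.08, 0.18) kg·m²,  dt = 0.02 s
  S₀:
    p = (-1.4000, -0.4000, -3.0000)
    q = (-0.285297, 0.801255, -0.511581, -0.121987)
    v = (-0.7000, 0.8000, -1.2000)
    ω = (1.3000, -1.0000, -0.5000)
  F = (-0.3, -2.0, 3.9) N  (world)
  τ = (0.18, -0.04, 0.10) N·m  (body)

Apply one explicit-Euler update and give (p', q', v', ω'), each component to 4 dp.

p' = (-1.4140, -0.3840, -3.0240)
q' = (-0.3014, 0.7988, -0.5062, -0.1219)
v' = (-0.7120, 0.7200, -1.0440)
ω' = (1.3186, -1.0165, -0.4976)

p + v·dt = (-1.4140, -0.3840, -3.0240)
v + (F/m)dt = (-0.7120, 0.7200, -1.0440)
angular accel α = (0.9286, -0.8250, 0.1222)
ω' = ω + α·dt = (1.3186, -1.0165, -0.4976)
Hamilton product q⊗(0,ω) = (-1.6142060, -0.2370826, 0.5273414, 0.0064488)
q + ½dt·q⊗(0,ω), renormalized = (-0.3014, 0.7988, -0.5062, -0.1219)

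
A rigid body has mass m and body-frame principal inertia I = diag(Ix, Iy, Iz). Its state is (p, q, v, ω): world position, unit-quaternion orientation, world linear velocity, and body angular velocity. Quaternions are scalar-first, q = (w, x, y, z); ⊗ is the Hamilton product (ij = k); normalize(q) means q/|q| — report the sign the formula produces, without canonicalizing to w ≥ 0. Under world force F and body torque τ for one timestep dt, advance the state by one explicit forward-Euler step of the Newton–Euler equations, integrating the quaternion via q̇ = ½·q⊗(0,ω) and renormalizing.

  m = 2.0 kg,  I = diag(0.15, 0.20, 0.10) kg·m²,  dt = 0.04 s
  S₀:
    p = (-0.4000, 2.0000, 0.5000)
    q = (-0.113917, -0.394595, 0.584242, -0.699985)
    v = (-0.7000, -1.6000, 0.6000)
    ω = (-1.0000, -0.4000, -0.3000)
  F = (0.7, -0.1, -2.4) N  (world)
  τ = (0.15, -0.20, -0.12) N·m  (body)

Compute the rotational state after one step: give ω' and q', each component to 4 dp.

ω' = (-0.9568, -0.4430, -0.3560)
q' = (-0.1213, -0.4013, 0.5966, -0.6843)

ω×(Iω) gyroscopic = (-0.0120, 0.0150, 0.0200)
(τ − ω×Iω)/I = (1.0800, -1.0750, -1.4000)
new body rate ω' = (-0.9568, -0.4430, -0.3560)
q⊗(0,ω) = (-0.3708937, -0.3413496, 0.6271733, 0.7762551)
updated quaternion q' = (-0.1213, -0.4013, 0.5966, -0.6843)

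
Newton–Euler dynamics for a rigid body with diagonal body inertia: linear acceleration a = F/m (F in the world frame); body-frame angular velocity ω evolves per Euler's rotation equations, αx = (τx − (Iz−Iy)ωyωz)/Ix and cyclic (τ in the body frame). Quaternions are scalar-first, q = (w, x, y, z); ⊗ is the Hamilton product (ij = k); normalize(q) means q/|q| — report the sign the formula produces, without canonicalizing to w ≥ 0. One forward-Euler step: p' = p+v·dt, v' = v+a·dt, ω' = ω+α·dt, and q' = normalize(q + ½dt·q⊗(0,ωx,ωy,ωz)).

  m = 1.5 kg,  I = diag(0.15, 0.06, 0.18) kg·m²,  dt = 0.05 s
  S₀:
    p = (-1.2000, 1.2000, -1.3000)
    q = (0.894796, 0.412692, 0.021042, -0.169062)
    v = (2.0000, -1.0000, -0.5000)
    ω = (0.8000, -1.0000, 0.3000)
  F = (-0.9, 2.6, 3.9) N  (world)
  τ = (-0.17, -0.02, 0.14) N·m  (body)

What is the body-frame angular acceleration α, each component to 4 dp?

ω×(Iω) gyroscopic = (-0.0360, -0.0072, 0.0720)
(τ − ω×Iω)/I = (-0.8933, -0.2133, 0.3778)

α = (-0.8933, -0.2133, 0.3778)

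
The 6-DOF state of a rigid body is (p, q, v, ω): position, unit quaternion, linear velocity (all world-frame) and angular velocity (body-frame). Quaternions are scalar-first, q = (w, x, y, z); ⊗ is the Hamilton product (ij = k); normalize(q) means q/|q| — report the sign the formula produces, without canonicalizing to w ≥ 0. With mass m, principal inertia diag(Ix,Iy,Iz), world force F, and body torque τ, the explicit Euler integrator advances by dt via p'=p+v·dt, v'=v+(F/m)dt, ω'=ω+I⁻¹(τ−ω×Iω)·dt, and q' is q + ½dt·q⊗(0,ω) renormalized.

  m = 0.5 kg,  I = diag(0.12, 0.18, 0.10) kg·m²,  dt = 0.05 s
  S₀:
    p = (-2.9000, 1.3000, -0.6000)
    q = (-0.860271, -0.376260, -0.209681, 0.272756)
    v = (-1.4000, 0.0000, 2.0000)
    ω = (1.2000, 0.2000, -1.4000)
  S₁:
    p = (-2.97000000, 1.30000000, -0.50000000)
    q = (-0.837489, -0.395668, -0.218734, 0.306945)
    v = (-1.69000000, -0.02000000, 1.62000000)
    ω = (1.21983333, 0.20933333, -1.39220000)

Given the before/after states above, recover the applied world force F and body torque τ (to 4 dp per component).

F = (-2.9000, -0.2000, -3.8000)
τ = (0.0700, 0.0000, 0.0300)

v₁ − v₀ = (-0.29000000, -0.02000000, -0.38000000)
applied force F = (-2.9000, -0.2000, -3.8000)
Δω = ω₁−ω₀ = (0.01983333, 0.00933333, 0.00780000)
I·α + gyro = (0.0700, 0.0000, 0.0300)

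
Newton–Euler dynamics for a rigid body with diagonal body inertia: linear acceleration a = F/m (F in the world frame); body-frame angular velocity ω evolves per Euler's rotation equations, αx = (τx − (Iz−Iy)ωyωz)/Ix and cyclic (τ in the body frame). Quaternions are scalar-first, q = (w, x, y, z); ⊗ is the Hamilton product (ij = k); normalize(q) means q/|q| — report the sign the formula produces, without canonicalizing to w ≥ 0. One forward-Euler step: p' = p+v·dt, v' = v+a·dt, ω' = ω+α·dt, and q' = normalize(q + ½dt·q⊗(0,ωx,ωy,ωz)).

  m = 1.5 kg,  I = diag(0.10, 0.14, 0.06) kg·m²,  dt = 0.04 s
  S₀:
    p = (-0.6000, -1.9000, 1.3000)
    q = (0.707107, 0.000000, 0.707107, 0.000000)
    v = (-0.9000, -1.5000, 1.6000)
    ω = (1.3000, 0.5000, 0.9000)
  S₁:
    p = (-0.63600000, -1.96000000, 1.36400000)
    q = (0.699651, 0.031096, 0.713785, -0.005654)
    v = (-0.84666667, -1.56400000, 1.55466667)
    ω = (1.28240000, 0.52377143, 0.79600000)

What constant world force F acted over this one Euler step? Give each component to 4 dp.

F = (2.0000, -2.4000, -1.7000)

v₁ − v₀ = (0.05333333, -0.06400000, -0.04533333)
m·(v₁−v₀)/dt = (2.0000, -2.4000, -1.7000)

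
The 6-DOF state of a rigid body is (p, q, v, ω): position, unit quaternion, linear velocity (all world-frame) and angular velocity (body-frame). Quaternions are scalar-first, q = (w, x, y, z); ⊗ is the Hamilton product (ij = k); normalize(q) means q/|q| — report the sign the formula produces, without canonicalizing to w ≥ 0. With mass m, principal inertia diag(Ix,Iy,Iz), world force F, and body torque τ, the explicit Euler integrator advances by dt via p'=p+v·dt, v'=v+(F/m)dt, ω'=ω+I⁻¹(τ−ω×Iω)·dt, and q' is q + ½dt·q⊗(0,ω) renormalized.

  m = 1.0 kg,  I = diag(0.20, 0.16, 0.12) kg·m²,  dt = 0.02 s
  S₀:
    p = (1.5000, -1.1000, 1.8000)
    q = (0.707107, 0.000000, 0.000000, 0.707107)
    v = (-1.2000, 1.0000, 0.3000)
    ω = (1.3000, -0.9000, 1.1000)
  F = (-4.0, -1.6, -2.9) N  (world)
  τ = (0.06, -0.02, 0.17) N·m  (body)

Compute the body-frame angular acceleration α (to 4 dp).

ω×(Iω) gyroscopic = (0.0396, 0.1144, 0.0468)
α = I⁻¹(τ − ω×Iω) = (0.1020, -0.8400, 1.0267)

α = (0.1020, -0.8400, 1.0267)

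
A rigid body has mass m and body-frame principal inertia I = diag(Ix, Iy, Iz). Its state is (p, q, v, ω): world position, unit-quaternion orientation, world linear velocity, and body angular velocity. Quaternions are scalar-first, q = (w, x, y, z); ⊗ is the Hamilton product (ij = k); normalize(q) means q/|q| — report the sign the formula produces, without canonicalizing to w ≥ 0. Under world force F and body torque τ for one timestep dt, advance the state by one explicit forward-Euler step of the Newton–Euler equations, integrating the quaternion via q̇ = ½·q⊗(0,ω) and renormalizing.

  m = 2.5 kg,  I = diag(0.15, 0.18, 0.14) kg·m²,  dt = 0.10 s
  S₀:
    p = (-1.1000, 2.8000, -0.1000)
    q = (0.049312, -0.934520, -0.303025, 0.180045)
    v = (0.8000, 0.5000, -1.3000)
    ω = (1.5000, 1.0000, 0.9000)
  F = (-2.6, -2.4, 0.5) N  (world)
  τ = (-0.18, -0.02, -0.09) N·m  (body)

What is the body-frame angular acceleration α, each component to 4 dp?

α = (-0.9600, -0.1861, -0.9643)

ω×(Iω) gyroscopic = (-0.0360, 0.0135, 0.0450)
(τ − ω×Iω)/I = (-0.9600, -0.1861, -0.9643)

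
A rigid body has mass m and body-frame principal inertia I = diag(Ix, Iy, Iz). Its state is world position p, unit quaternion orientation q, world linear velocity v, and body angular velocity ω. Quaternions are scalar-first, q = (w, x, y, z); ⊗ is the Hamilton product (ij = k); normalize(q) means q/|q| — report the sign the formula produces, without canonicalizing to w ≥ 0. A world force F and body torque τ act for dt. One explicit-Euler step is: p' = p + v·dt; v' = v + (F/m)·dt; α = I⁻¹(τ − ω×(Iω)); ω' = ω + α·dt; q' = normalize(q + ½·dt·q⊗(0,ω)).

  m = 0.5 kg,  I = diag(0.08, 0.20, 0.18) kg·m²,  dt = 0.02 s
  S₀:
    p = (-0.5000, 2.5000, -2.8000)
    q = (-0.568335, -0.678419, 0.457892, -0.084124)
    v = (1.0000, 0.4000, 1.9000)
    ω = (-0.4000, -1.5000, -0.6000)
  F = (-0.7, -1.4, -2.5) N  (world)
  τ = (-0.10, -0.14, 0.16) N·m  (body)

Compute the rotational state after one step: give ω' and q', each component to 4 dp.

precession coupling ω×(Iω) = (-0.0180, -0.0240, 0.0720)
(τ − ω×Iω)/I = (-1.0250, -0.5800, 0.4889)
ω' = ω + α·dt = (-0.4205, -1.5116, -0.5902)
q⊗(0,ω) = (0.3649960, -0.1735872, 0.4791007, 1.5417863)
updated quaternion q' = (-0.5646, -0.6801, 0.4626, -0.0687)

ω' = (-0.4205, -1.5116, -0.5902)
q' = (-0.5646, -0.6801, 0.4626, -0.0687)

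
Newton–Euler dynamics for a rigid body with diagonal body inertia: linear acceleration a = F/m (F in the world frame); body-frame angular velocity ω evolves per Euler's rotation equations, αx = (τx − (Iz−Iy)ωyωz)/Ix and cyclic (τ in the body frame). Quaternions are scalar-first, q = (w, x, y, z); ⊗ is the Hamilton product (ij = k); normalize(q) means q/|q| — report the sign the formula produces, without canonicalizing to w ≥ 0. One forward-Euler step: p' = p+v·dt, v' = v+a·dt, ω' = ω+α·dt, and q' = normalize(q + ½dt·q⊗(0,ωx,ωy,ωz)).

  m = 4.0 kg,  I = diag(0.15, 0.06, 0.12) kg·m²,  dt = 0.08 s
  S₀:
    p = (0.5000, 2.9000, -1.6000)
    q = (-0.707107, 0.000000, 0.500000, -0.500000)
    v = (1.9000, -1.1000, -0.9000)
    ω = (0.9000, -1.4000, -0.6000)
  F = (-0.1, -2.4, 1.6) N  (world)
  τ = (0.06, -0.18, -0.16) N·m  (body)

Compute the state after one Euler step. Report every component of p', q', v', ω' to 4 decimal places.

α = I⁻¹(τ − ω×Iω) = (0.0640, -2.7300, -2.2783)
new body rate ω' = (0.9051, -1.6184, -0.7823)
q⊗(0,ω) = (0.4000000, -1.6363963, 0.5399498, -0.0257358)
q' = normalize(q + ½dt·q⊗(0,ω)) = (-0.6894, -0.0653, 0.5203, -0.4998)
new position p' = (0.6520, 2.8120, -1.6720)
v + (F/m)dt = (1.8980, -1.1480, -0.8680)

p' = (0.6520, 2.8120, -1.6720)
q' = (-0.6894, -0.0653, 0.5203, -0.4998)
v' = (1.8980, -1.1480, -0.8680)
ω' = (0.9051, -1.6184, -0.7823)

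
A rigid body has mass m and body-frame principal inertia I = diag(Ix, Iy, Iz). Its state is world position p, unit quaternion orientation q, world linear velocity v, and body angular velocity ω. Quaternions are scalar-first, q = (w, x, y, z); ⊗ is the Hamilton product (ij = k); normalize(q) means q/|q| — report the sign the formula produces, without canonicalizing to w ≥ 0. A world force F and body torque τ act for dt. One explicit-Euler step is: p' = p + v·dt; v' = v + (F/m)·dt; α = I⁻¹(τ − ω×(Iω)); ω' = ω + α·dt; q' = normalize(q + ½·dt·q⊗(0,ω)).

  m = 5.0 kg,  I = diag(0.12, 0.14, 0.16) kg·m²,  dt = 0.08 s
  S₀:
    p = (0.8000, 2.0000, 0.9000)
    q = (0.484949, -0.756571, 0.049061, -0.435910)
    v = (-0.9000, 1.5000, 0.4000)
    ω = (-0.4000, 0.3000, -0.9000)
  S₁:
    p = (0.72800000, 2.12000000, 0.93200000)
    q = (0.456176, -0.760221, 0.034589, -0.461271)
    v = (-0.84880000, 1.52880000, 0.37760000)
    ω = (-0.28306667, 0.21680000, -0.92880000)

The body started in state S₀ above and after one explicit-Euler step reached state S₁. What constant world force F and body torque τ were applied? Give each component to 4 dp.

v₁ − v₀ = (0.05120000, 0.02880000, -0.02240000)
m·(v₁−v₀)/dt = (3.2000, 1.8000, -1.4000)
ω₁ − ω₀ = (0.11693333, -0.08320000, -0.02880000)
ω₀×(Iω₀) = (-0.0054, -0.0144, -0.0024)
τ = I·(Δω/dt) + ω₀×(Iω₀) = (0.1700, -0.1600, -0.0600)

F = (3.2000, 1.8000, -1.4000)
τ = (0.1700, -0.1600, -0.0600)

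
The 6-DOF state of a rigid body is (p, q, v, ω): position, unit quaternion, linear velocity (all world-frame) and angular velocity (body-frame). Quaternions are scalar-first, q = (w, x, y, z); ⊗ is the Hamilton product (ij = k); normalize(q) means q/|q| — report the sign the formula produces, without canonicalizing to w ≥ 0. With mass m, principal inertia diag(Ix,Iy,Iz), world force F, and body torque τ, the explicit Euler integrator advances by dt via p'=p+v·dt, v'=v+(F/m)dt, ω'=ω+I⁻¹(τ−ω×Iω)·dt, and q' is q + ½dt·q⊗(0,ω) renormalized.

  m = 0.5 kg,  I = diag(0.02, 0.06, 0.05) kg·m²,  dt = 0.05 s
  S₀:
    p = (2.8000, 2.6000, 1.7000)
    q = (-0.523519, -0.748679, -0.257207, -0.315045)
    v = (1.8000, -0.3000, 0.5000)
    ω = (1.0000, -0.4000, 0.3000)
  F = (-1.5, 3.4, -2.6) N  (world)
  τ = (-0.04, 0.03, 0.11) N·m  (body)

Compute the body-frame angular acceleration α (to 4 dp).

α = (-2.0600, 0.6500, 2.5200)

ω×(Iω) gyroscopic = (0.0012, -0.0090, -0.0160)
α = I⁻¹(τ − ω×Iω) = (-2.0600, 0.6500, 2.5200)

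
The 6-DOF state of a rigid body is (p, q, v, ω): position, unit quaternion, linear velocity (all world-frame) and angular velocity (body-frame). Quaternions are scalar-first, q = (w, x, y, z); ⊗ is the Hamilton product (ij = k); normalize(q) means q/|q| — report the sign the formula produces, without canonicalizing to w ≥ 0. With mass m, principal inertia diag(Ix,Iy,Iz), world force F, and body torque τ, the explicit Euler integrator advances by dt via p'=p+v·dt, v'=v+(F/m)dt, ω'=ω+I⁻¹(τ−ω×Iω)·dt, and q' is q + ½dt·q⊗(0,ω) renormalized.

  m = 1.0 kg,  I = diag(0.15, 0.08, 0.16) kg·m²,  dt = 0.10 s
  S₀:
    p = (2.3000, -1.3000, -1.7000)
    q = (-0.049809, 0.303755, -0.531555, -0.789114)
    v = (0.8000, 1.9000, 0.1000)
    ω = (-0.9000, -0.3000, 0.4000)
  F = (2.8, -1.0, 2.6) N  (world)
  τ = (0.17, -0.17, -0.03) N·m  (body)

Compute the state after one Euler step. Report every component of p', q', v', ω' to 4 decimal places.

p' = (2.3800, -1.1100, -1.6900)
q' = (-0.0283, 0.2832, -0.5007, -0.8175)
v' = (1.0800, 1.8000, 0.3600)
ω' = (-0.7803, -0.5170, 0.3931)

new position p' = (2.3800, -1.1100, -1.6900)
v + (F/m)dt = (1.0800, 1.8000, 0.3600)
(τ − ω×Iω)/I = (1.1973, -2.1700, -0.0694)
ω + α·dt = (-0.7803, -0.5170, 0.3931)
2q̇ = q⊗(0,ω) = (0.4295586, -0.4045281, 0.6036433, -0.5894496)
q' = normalize(q + ½dt·q⊗(0,ω)) = (-0.0283, 0.2832, -0.5007, -0.8175)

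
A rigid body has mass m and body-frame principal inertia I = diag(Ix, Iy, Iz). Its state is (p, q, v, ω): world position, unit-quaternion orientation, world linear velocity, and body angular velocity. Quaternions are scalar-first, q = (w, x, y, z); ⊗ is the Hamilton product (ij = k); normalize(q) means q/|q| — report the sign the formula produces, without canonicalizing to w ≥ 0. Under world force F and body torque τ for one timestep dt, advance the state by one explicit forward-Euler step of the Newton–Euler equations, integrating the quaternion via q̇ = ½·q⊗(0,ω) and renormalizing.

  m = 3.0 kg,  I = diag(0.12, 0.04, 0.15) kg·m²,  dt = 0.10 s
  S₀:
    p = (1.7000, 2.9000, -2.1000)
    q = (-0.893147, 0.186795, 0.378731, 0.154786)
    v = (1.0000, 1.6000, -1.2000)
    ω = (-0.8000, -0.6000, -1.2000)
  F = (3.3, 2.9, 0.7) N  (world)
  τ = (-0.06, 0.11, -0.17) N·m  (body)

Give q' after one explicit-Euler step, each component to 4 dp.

q' = (-0.8624, 0.2038, 0.4093, 0.2173)

q⊗(0,ω) = (0.5624178, 0.3529120, 0.6362134, 1.2626842)
q + ½dt·q⊗(0,ω), renormalized = (-0.8624, 0.2038, 0.4093, 0.2173)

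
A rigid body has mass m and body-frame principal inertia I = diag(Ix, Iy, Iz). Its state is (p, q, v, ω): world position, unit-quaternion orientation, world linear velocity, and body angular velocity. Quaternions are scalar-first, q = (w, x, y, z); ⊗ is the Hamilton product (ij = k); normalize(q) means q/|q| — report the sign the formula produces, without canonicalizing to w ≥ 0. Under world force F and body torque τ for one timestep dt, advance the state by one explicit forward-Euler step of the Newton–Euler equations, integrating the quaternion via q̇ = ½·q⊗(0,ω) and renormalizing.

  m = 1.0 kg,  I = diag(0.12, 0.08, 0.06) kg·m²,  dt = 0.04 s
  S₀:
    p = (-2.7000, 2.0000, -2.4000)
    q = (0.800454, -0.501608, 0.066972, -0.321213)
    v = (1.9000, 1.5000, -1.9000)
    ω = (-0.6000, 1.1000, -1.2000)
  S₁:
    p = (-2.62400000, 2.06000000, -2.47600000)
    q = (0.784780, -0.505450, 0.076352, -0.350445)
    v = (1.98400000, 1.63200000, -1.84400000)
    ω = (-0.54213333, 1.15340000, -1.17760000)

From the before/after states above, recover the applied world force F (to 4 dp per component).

F = (2.1000, 3.3000, 1.4000)

Δv = v₁−v₀ = (0.08400000, 0.13200000, 0.05600000)
F = m·Δv/dt = (2.1000, 3.3000, 1.4000)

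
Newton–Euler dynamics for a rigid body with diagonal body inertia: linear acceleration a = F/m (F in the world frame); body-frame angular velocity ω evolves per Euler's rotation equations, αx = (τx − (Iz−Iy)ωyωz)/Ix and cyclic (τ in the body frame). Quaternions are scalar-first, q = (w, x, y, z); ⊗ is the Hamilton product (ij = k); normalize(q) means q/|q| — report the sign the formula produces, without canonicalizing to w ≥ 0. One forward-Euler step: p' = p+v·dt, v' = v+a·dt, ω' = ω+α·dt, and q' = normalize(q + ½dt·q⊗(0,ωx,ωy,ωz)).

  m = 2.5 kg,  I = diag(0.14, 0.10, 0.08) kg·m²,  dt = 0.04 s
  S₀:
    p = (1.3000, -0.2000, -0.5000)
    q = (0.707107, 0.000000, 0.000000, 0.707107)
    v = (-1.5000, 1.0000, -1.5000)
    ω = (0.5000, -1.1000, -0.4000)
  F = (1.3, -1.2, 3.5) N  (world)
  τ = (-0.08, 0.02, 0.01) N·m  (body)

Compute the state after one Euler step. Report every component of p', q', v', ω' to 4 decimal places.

p + v·dt = (1.2400, -0.1600, -0.5600)
v' = v + a·dt = (-1.4792, 0.9808, -1.4440)
ω×(Iω) gyroscopic = (-0.0088, -0.0120, 0.0220)
(τ − ω×Iω)/I = (-0.5086, 0.3200, -0.1500)
new body rate ω' = (0.4797, -1.0872, -0.4060)
2q̇ = q⊗(0,ω) = (0.2828428, 1.1313712, -0.4242642, -0.2828428)
q + ½dt·q⊗(0,ω), renormalized = (0.7125, 0.0226, -0.0085, 0.7012)

p' = (1.2400, -0.1600, -0.5600)
q' = (0.7125, 0.0226, -0.0085, 0.7012)
v' = (-1.4792, 0.9808, -1.4440)
ω' = (0.4797, -1.0872, -0.4060)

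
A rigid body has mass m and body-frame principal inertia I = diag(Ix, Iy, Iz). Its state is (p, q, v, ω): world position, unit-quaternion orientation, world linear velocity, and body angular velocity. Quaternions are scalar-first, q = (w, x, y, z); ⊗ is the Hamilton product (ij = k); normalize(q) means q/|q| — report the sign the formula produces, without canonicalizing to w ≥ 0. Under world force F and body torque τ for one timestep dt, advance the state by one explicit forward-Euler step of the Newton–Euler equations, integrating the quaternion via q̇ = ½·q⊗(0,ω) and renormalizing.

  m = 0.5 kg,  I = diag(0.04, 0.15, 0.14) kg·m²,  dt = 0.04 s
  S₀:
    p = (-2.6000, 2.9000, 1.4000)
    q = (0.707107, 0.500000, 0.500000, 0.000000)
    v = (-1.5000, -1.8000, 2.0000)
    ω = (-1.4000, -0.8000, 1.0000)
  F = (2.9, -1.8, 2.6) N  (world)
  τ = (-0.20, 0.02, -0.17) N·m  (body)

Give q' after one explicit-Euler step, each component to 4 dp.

q' = (0.7286, 0.4898, 0.4783, 0.0201)

2q̇ = q⊗(0,ω) = (1.1000000, -0.4899498, -1.0656856, 1.0071070)
q + ½dt·q⊗(0,ω), renormalized = (0.7286, 0.4898, 0.4783, 0.0201)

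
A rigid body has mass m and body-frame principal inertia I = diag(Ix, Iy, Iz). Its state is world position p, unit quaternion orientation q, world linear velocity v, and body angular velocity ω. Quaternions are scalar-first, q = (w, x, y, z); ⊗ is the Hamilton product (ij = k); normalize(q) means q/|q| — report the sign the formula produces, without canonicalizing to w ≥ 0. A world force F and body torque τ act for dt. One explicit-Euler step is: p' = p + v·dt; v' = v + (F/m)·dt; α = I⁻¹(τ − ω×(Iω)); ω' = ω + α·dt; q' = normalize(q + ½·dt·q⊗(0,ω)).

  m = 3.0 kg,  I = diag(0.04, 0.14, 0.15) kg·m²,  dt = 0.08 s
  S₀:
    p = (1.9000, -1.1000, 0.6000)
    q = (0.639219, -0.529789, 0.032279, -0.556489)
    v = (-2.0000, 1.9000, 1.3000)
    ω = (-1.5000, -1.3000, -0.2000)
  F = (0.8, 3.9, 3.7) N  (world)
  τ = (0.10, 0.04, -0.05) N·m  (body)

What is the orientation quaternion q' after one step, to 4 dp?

q⊗(0,ω) = (-0.8640186, -1.6887200, -0.1022090, 0.6093004)
updated quaternion q' = (0.6027, -0.5954, 0.0281, -0.5304)

q' = (0.6027, -0.5954, 0.0281, -0.5304)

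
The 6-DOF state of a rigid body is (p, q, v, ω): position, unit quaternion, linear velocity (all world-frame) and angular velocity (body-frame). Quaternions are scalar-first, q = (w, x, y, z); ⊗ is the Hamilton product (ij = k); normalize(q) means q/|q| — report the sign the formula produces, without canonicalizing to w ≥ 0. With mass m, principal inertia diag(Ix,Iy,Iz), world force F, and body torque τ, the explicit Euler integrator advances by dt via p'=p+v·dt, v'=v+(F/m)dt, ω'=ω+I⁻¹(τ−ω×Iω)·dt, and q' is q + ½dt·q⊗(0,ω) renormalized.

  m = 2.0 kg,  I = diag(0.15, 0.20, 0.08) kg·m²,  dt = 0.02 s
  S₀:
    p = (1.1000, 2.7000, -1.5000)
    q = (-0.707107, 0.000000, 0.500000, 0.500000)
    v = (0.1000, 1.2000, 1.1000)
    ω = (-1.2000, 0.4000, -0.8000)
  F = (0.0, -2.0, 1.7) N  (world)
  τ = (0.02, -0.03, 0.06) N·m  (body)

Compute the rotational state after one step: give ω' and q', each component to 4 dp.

ω' = (-1.2025, 0.3903, -0.7790)
q' = (-0.7050, 0.0025, 0.4911, 0.5116)

(τ − ω×Iω)/I = (-0.1227, -0.4860, 1.0500)
new body rate ω' = (-1.2025, 0.3903, -0.7790)
Hamilton product q⊗(0,ω) = (0.2000000, 0.2485284, -0.8828428, 1.1656856)
updated quaternion q' = (-0.7050, 0.0025, 0.4911, 0.5116)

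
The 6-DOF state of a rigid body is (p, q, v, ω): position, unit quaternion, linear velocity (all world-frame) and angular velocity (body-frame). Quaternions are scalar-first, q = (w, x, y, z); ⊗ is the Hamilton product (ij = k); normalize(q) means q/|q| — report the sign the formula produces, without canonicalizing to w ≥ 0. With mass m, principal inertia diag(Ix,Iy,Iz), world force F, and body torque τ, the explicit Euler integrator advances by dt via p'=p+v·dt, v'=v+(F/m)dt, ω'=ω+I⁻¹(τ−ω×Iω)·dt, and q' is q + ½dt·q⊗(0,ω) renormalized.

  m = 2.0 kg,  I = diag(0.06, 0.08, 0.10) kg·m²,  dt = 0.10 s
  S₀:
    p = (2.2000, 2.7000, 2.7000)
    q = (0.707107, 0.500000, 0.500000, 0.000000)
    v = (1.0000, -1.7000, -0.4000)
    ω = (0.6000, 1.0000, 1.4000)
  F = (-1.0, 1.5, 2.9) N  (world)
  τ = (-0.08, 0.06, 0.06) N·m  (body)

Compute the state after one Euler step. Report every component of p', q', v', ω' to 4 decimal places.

p' = (2.3000, 2.5300, 2.6600)
q' = (0.6644, 0.5539, 0.4983, 0.0593)
v' = (0.9500, -1.6250, -0.2550)
ω' = (0.4200, 1.1170, 1.4480)

a = F/m = (-0.5000, 0.7500, 1.4500)
new position p' = (2.3000, 2.5300, 2.6600)
v' = v + a·dt = (0.9500, -1.6250, -0.2550)
angular accel α = (-1.8000, 1.1700, 0.4800)
new body rate ω' = (0.4200, 1.1170, 1.4480)
Hamilton product q⊗(0,ω) = (-0.8000000, 1.1242642, 0.0071070, 1.1899498)
q + ½dt·q⊗(0,ω), renormalized = (0.6644, 0.5539, 0.4983, 0.0593)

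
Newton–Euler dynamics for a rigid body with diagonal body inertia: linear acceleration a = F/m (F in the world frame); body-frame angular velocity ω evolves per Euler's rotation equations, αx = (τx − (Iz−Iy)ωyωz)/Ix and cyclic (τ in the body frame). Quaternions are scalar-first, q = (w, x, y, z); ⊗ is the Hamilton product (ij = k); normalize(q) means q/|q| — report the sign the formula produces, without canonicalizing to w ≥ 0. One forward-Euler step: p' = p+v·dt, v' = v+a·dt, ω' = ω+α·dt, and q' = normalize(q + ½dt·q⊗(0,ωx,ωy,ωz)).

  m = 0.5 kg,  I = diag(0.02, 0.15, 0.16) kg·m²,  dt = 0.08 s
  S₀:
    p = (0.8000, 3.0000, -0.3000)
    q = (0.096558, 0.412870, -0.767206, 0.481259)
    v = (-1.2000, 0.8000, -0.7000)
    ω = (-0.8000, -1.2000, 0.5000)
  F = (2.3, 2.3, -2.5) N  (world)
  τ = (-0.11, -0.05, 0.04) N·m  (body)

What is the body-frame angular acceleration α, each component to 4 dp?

precession coupling ω×(Iω) = (-0.0060, 0.0560, 0.1248)
angular accel α = (-5.2000, -0.7067, -0.5300)

α = (-5.2000, -0.7067, -0.5300)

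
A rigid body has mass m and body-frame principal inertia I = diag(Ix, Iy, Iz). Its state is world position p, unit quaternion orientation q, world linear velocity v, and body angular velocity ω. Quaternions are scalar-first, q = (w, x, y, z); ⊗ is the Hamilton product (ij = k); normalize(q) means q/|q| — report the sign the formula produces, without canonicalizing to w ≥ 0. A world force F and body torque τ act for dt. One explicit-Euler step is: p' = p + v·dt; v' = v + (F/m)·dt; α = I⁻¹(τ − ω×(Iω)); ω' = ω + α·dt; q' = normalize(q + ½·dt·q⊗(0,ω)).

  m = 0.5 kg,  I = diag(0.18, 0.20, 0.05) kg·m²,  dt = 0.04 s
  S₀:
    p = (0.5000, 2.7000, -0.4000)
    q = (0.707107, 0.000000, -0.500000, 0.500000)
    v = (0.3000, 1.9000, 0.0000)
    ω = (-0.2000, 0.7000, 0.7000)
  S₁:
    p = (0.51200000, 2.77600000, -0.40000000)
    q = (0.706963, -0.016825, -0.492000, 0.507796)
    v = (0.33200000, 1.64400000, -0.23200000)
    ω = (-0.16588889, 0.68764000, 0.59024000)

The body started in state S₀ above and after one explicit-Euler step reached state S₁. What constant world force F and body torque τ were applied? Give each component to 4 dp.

F = (0.4000, -3.2000, -2.9000)
τ = (0.0800, -0.0800, -0.1400)

rate change Δω = (0.03411111, -0.01236000, -0.10976000)
gyro term ω₀×Iω₀ = (-0.0735, -0.0182, -0.0028)
applied torque τ = (0.0800, -0.0800, -0.1400)
v₁ − v₀ = (0.03200000, -0.25600000, -0.23200000)
m·(v₁−v₀)/dt = (0.4000, -3.2000, -2.9000)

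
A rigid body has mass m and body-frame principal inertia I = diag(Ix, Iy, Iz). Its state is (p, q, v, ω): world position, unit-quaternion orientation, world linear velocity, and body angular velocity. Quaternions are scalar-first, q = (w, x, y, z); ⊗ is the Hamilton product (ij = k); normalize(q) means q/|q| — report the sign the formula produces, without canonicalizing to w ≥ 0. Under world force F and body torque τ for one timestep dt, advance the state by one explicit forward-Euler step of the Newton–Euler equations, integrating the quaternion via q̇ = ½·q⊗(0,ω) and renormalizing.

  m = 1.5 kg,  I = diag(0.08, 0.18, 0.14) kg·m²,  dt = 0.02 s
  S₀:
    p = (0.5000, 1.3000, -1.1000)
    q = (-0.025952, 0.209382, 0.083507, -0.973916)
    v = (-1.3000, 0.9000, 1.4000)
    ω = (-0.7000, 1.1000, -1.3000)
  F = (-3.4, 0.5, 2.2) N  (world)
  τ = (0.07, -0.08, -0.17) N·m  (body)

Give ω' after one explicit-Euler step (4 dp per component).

ω' = (-0.6968, 1.0972, -1.3133)

precession coupling ω×(Iω) = (0.0572, -0.0546, -0.0770)
(τ − ω×Iω)/I = (0.1600, -0.1411, -0.6643)
ω + α·dt = (-0.6968, 1.0972, -1.3133)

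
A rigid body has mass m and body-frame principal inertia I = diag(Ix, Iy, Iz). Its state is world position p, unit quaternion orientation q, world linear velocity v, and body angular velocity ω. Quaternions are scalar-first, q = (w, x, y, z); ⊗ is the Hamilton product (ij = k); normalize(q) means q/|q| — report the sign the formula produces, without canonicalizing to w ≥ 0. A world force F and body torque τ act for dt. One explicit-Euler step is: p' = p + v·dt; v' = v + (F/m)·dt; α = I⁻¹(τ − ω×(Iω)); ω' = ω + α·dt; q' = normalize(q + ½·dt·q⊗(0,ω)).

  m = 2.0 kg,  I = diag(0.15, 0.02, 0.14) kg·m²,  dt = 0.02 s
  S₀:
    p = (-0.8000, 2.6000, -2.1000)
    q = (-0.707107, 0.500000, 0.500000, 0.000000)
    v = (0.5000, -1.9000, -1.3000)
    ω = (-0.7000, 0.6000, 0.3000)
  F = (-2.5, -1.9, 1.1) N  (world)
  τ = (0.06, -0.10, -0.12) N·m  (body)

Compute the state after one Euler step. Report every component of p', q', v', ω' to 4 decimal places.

p' = (-0.7900, 2.5620, -2.1260)
q' = (-0.7066, 0.5064, 0.4942, 0.0044)
v' = (0.4750, -1.9190, -1.2890)
ω' = (-0.6949, 0.5021, 0.2751)

a = F/m = (-1.2500, -0.9500, 0.5500)
p + v·dt = (-0.7900, 2.5620, -2.1260)
v' = v + a·dt = (0.4750, -1.9190, -1.2890)
precession coupling ω×(Iω) = (0.0216, -0.0021, 0.0546)
angular accel α = (0.2560, -4.8950, -1.2471)
ω' = ω + α·dt = (-0.6949, 0.5021, 0.2751)
Hamilton product q⊗(0,ω) = (0.0500000, 0.6449749, -0.5742642, 0.4378679)
q' = normalize(q + ½dt·q⊗(0,ω)) = (-0.7066, 0.5064, 0.4942, 0.0044)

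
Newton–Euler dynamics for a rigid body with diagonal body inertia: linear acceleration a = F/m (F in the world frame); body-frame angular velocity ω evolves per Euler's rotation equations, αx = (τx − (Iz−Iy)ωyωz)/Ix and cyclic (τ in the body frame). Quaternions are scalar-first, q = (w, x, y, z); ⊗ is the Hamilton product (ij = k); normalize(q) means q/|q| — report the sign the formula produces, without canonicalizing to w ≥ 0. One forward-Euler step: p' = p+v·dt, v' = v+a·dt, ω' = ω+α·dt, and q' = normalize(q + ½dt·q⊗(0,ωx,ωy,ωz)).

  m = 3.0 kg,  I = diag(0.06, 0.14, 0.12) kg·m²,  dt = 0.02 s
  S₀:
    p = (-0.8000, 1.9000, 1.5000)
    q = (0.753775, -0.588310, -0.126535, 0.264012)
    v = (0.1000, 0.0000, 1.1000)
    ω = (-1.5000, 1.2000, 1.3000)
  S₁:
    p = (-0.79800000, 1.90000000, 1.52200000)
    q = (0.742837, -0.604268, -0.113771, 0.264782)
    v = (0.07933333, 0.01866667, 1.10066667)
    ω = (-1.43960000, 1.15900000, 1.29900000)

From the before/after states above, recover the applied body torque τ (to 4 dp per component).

ω₁ − ω₀ = (0.06040000, -0.04100000, -0.00100000)
I·α + gyro = (0.1500, -0.1700, -0.1500)

τ = (0.1500, -0.1700, -0.1500)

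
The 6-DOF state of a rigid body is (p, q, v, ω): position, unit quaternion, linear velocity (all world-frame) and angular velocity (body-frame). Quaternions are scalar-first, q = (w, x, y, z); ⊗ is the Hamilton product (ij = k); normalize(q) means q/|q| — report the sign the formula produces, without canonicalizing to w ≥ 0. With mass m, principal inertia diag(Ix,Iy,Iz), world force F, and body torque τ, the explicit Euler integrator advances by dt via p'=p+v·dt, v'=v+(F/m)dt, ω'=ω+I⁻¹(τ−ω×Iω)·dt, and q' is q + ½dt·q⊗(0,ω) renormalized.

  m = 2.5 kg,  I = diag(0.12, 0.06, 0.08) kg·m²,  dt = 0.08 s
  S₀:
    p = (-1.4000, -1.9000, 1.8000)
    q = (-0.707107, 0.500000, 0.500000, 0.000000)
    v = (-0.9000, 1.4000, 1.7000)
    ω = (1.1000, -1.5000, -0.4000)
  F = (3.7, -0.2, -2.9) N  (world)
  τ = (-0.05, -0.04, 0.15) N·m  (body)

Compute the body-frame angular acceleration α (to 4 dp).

ω×(Iω) gyroscopic = (0.0120, -0.0176, 0.0990)
angular accel α = (-0.5167, -0.3733, 0.6375)

α = (-0.5167, -0.3733, 0.6375)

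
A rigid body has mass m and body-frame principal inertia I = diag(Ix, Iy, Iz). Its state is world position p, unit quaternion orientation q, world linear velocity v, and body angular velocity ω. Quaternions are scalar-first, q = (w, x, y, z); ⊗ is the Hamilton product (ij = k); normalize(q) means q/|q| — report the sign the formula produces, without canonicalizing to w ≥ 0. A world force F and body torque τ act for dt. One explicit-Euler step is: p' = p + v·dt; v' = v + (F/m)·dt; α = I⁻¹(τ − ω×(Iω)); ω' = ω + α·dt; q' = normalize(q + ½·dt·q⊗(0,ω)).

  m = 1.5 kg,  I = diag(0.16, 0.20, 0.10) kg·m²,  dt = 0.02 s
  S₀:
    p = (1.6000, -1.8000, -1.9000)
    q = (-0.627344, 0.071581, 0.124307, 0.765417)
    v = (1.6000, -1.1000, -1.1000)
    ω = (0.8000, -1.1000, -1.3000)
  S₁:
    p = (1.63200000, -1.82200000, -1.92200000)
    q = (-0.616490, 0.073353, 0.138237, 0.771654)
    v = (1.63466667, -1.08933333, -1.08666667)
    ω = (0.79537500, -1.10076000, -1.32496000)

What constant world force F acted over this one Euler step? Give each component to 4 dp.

Δv = v₁−v₀ = (0.03466667, 0.01066667, 0.01333333)
applied force F = (2.6000, 0.8000, 1.0000)

F = (2.6000, 0.8000, 1.0000)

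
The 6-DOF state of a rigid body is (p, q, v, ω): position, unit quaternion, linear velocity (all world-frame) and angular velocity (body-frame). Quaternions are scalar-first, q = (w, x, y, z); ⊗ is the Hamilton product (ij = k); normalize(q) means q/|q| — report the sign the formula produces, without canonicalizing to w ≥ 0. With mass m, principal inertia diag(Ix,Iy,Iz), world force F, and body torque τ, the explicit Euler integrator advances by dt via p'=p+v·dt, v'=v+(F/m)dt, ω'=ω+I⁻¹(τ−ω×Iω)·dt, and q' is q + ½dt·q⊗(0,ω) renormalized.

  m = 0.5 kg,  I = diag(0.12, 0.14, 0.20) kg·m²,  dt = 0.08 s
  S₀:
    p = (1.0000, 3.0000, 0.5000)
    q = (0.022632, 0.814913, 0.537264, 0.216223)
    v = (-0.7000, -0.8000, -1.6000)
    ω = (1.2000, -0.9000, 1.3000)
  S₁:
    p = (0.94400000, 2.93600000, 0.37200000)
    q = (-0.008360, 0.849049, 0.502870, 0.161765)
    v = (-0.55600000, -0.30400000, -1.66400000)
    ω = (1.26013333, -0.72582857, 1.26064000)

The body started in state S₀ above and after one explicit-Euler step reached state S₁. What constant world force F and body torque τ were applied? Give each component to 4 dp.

Δω = ω₁−ω₀ = (0.06013333, 0.17417143, -0.03936000)
precession coupling = (-0.0702, -0.1248, -0.0216)
applied torque τ = (0.0200, 0.1800, -0.1200)
Δv = v₁−v₀ = (0.14400000, 0.49600000, -0.06400000)
F = m·Δv/dt = (0.9000, 3.1000, -0.4000)

F = (0.9000, 3.1000, -0.4000)
τ = (0.0200, 0.1800, -0.1200)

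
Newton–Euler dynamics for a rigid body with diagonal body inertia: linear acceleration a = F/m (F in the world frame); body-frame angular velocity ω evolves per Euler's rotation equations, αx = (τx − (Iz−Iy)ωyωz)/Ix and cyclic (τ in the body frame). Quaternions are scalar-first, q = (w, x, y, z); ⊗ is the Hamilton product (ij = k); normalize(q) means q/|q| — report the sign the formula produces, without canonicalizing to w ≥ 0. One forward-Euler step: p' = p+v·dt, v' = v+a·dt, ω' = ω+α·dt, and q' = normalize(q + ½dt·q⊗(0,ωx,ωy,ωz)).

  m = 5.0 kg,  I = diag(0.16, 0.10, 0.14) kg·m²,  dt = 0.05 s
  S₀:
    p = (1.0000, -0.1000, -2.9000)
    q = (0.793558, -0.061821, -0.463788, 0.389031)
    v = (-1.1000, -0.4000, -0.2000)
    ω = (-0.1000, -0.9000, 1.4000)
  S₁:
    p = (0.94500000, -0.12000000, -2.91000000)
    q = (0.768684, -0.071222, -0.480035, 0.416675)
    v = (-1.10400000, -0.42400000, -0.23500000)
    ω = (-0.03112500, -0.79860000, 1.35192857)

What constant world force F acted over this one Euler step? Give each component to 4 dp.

v₁ − v₀ = (-0.00400000, -0.02400000, -0.03500000)
m·(v₁−v₀)/dt = (-0.4000, -2.4000, -3.5000)

F = (-0.4000, -2.4000, -3.5000)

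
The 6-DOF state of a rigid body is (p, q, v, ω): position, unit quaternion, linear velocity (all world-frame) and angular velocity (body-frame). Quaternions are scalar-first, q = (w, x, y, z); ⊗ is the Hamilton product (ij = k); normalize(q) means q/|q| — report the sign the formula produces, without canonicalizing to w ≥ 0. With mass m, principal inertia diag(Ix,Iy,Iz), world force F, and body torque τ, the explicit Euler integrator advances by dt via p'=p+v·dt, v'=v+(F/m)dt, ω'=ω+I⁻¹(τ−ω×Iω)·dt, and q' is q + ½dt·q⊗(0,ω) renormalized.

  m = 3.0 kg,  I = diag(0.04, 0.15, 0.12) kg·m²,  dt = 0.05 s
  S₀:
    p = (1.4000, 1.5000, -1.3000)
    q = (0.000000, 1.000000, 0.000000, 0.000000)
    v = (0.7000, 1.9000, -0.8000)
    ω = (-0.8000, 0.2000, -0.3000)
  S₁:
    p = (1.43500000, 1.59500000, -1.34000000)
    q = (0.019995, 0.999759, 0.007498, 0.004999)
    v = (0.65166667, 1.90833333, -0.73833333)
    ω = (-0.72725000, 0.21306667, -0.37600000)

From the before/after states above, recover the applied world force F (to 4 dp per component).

Δv = v₁−v₀ = (-0.04833333, 0.00833333, 0.06166667)
applied force F = (-2.9000, 0.5000, 3.7000)

F = (-2.9000, 0.5000, 3.7000)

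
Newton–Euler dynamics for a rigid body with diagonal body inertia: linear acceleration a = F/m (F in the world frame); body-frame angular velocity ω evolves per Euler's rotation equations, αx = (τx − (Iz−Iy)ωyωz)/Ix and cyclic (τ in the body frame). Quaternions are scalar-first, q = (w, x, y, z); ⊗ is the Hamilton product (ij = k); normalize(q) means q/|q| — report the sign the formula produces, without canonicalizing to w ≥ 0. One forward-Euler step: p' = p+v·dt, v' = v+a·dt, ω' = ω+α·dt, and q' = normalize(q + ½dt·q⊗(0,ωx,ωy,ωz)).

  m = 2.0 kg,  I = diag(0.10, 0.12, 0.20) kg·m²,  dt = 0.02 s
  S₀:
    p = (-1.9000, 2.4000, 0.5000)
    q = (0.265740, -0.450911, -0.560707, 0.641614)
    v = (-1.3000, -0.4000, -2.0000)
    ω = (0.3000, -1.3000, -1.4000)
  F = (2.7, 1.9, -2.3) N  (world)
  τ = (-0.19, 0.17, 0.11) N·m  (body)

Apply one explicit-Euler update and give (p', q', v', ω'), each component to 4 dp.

gyro term ω×Iω = (0.1456, 0.0420, -0.0078)
angular accel α = (-3.3560, 1.0667, 0.5890)
ω + α·dt = (0.2329, -1.2787, -1.3882)
Hamilton product q⊗(0,ω) = (0.3046138, 1.6988100, -0.7842532, 0.3823604)
q' = normalize(q + ½dt·q⊗(0,ω)) = (0.2687, -0.4338, -0.5684, 0.6453)
linear accel F/m = (1.3500, 0.9500, -1.1500)
new position p' = (-1.9260, 2.3920, 0.4600)
v' = v + a·dt = (-1.2730, -0.3810, -2.0230)

p' = (-1.9260, 2.3920, 0.4600)
q' = (0.2687, -0.4338, -0.5684, 0.6453)
v' = (-1.2730, -0.3810, -2.0230)
ω' = (0.2329, -1.2787, -1.3882)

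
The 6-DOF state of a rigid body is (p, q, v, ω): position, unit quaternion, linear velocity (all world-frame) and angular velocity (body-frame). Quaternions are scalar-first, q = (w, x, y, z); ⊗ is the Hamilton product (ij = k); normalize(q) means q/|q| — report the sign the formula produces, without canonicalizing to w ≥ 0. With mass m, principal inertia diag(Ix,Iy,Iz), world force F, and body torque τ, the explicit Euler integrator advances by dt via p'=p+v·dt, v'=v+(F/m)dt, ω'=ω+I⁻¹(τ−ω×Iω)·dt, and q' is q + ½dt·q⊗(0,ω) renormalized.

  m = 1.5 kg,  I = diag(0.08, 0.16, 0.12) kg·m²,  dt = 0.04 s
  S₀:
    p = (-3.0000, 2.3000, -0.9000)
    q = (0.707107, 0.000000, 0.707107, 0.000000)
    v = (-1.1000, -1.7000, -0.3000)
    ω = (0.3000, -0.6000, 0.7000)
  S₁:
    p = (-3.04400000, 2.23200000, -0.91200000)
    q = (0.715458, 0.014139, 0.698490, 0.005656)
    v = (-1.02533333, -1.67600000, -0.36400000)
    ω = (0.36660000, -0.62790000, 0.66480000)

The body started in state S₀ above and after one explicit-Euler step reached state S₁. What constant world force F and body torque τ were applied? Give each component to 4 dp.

ω₁ − ω₀ = (0.06660000, -0.02790000, -0.03520000)
applied torque τ = (0.1500, -0.1200, -0.1200)
velocity change Δv = (0.07466667, 0.02400000, -0.06400000)
applied force F = (2.8000, 0.9000, -2.4000)

F = (2.8000, 0.9000, -2.4000)
τ = (0.1500, -0.1200, -0.1200)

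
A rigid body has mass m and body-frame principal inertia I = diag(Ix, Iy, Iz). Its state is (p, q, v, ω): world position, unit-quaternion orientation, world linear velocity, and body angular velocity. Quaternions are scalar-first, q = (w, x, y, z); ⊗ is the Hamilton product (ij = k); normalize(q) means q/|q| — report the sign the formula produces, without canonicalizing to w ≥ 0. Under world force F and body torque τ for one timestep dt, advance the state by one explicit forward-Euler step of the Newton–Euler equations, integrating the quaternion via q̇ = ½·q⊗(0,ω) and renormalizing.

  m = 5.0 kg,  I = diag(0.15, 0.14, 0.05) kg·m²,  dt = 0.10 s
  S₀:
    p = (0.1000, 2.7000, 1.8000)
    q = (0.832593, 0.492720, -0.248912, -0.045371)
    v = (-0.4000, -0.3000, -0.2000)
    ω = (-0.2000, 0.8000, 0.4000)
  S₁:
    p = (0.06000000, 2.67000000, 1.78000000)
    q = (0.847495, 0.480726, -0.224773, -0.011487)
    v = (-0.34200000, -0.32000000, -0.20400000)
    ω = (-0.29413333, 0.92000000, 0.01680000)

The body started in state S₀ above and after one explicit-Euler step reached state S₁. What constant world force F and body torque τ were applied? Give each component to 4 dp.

F = (2.9000, -1.0000, -0.2000)
τ = (-0.1700, 0.1600, -0.1900)

v₁ − v₀ = (0.05800000, -0.02000000, -0.00400000)
m·(v₁−v₀)/dt = (2.9000, -1.0000, -0.2000)
Δω = ω₁−ω₀ = (-0.09413333, 0.12000000, -0.38320000)
precession coupling = (-0.0288, -0.0080, 0.0016)
applied torque τ = (-0.1700, 0.1600, -0.1900)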